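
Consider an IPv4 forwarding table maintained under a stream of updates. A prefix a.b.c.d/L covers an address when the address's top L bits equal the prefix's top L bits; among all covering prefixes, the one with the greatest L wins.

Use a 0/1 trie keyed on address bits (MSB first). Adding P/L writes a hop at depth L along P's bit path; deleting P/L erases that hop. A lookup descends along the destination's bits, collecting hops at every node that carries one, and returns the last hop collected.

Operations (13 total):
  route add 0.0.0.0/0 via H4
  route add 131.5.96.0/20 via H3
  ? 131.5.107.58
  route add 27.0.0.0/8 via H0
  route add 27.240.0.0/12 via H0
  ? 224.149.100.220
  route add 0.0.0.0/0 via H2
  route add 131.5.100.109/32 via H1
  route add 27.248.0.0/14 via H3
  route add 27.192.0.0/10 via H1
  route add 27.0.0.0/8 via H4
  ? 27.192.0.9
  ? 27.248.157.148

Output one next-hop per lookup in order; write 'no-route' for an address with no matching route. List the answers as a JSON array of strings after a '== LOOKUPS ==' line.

Process each operation:
  add 0.0.0.0/0 -> H4 at depth 0
  add 131.5.96.0/20 -> H3 at depth 20
  lookup 131.5.107.58: bits 10000011000001010110 walk d0:H4→d1:-→d2:-→d3:-→d4:-→d5:-→d6:-→d7:-→d8:-→d9:-→d10:-→d11:-→d12:-→d13:-→d14:-→d15:-→d16:-→d17:-→d18:-→d19:-→d20:H3 -> H3
  add 27.0.0.0/8 -> H0 at depth 8
  add 27.240.0.0/12 -> H0 at depth 12
  lookup 224.149.100.220: bits 1 walk d0:H4→d1:- -> H4
  add 0.0.0.0/0 -> H2 at depth 0
  add 131.5.100.109/32 -> H1 at depth 32
  add 27.248.0.0/14 -> H3 at depth 14
  add 27.192.0.0/10 -> H1 at depth 10
  add 27.0.0.0/8 -> H4 at depth 8
  lookup 27.192.0.9: bits 0001101111 walk d0:H2→d1:-→d2:-→d3:-→d4:-→d5:-→d6:-→d7:-→d8:H4→d9:-→d10:H1 -> H1
  lookup 27.248.157.148: bits 00011011111110 walk d0:H2→d1:-→d2:-→d3:-→d4:-→d5:-→d6:-→d7:-→d8:H4→d9:-→d10:H1→d11:-→d12:H0→d13:-→d14:H3 -> H3

== LOOKUPS ==
["H3","H4","H1","H3"]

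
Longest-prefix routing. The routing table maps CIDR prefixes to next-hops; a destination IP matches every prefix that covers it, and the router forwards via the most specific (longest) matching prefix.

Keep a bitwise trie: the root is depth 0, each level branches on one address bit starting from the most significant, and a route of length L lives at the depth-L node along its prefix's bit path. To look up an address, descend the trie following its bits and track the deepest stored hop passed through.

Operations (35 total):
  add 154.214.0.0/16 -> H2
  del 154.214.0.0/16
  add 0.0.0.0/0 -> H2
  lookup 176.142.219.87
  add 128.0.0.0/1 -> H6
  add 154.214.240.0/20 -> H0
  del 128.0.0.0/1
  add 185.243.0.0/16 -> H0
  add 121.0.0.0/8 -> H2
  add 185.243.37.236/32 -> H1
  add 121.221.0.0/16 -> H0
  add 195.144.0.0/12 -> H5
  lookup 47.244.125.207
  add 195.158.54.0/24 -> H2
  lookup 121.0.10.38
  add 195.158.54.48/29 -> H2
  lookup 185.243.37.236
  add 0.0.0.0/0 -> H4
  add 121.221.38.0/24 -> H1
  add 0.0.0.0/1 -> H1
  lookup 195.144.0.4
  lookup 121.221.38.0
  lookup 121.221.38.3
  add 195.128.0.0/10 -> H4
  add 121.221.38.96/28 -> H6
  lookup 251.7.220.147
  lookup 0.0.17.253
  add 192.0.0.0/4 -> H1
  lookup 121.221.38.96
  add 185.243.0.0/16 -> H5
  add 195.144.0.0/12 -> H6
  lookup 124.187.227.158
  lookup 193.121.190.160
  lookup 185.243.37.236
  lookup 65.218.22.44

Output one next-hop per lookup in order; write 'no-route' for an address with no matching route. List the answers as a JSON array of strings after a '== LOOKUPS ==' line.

Trace:
  + 154.214.0.0/16 (H2) depth=16
  - 154.214.0.0/16 clear@16
  + 0.0.0.0/0 (H2) depth=0
  lookup 176.142.219.87: bits 10 walk d0:H2→d1:-→d2:- -> H2
  + 128.0.0.0/1 (H6) depth=1
  + 154.214.240.0/20 (H0) depth=20
  - 128.0.0.0/1 clear@1
  + 185.243.0.0/16 (H0) depth=16
  + 121.0.0.0/8 (H2) depth=8
  + 185.243.37.236/32 (H1) depth=32
  + 121.221.0.0/16 (H0) depth=16
  + 195.144.0.0/12 (H5) depth=12
  lookup 47.244.125.207: bits 0 walk d0:H2→d1:- -> H2
  + 195.158.54.0/24 (H2) depth=24
  lookup 121.0.10.38: bits 01111001 walk d0:H2→d1:-→d2:-→d3:-→d4:-→d5:-→d6:-→d7:-→d8:H2 -> H2
  + 195.158.54.48/29 (H2) depth=29
  lookup 185.243.37.236: bits 10111001111100110010010111101100 walk d0:H2→d1:-→d2:-→d3:-→d4:-→d5:-→d6:-→d7:-→d8:-→d9:-→d10:-→d11:-→d12:-→d13:-→d14:-→d15:-→d16:H0→d17:-→d18:-→d19:-→d20:-→d21:-→d22:-→d23:-→d24:-→d25:-→d26:-→d27:-→d28:-→d29:-→d30:-→d31:-→d32:H1 -> H1
  + 0.0.0.0/0 (H4) depth=0
  + 121.221.38.0/24 (H1) depth=24
  + 0.0.0.0/1 (H1) depth=1
  lookup 195.144.0.4: bits 110000111001 walk d0:H4→d1:-→d2:-→d3:-→d4:-→d5:-→d6:-→d7:-→d8:-→d9:-→d10:-→d11:-→d12:H5 -> H5
  lookup 121.221.38.0: bits 011110011101110100100110 walk d0:H4→d1:H1→d2:-→d3:-→d4:-→d5:-→d6:-→d7:-→d8:H2→d9:-→d10:-→d11:-→d12:-→d13:-→d14:-→d15:-→d16:H0→d17:-→d18:-→d19:-→d20:-→d21:-→d22:-→d23:-→d24:H1 -> H1
  lookup 121.221.38.3: bits 011110011101110100100110 walk d0:H4→d1:H1→d2:-→d3:-→d4:-→d5:-→d6:-→d7:-→d8:H2→d9:-→d10:-→d11:-→d12:-→d13:-→d14:-→d15:-→d16:H0→d17:-→d18:-→d19:-→d20:-→d21:-→d22:-→d23:-→d24:H1 -> H1
  + 195.128.0.0/10 (H4) depth=10
  + 121.221.38.96/28 (H6) depth=28
  lookup 251.7.220.147: bits 11 walk d0:H4→d1:-→d2:- -> H4
  lookup 0.0.17.253: bits 0 walk d0:H4→d1:H1 -> H1
  + 192.0.0.0/4 (H1) depth=4
  lookup 121.221.38.96: bits 0111100111011101001001100110 walk d0:H4→d1:H1→d2:-→d3:-→d4:-→d5:-→d6:-→d7:-→d8:H2→d9:-→d10:-→d11:-→d12:-→d13:-→d14:-→d15:-→d16:H0→d17:-→d18:-→d19:-→d20:-→d21:-→d22:-→d23:-→d24:H1→d25:-→d26:-→d27:-→d28:H6 -> H6
  + 185.243.0.0/16 (H5) depth=16
  + 195.144.0.0/12 (H6) depth=12
  lookup 124.187.227.158: bits 01111 walk d0:H4→d1:H1→d2:-→d3:-→d4:-→d5:- -> H1
  lookup 193.121.190.160: bits 110000 walk d0:H4→d1:-→d2:-→d3:-→d4:H1→d5:-→d6:- -> H1
  lookup 185.243.37.236: bits 10111001111100110010010111101100 walk d0:H4→d1:-→d2:-→d3:-→d4:-→d5:-→d6:-→d7:-→d8:-→d9:-→d10:-→d11:-→d12:-→d13:-→d14:-→d15:-→d16:H5→d17:-→d18:-→d19:-→d20:-→d21:-→d22:-→d23:-→d24:-→d25:-→d26:-→d27:-→d28:-→d29:-→d30:-→d31:-→d32:H1 -> H1
  lookup 65.218.22.44: bits 01 walk d0:H4→d1:H1→d2:- -> H1

== LOOKUPS ==
["H2","H2","H2","H1","H5","H1","H1","H4","H1","H6","H1","H1","H1","H1"]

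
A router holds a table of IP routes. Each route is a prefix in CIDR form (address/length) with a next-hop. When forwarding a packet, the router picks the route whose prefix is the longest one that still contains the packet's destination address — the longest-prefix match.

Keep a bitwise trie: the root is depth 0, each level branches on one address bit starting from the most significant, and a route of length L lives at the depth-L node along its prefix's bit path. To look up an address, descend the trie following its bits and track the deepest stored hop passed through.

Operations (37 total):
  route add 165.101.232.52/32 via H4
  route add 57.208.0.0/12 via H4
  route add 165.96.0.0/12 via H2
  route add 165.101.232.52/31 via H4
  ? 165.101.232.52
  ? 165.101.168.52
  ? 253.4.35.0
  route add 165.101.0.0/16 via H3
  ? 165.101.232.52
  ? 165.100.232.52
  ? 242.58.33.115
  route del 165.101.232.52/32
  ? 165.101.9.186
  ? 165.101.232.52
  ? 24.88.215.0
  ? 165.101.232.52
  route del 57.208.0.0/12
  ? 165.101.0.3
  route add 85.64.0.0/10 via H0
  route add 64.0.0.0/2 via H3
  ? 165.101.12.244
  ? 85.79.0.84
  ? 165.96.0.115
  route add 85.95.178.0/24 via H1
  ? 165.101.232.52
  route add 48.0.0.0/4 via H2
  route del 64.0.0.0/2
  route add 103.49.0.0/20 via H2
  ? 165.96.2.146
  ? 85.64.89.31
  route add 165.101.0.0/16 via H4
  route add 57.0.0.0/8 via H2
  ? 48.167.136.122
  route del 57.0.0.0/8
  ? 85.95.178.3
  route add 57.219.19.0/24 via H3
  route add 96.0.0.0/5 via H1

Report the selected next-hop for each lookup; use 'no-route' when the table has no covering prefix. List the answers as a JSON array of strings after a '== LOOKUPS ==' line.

Apply in order:
  add 165.101.232.52/32 -> H4 at depth 32
  add 57.208.0.0/12 -> H4 at depth 12
  add 165.96.0.0/12 -> H2 at depth 12
  add 165.101.232.52/31 -> H4 at depth 31
  Q 165.101.232.52: descend 10100101011001011110100000110100 ; hops seen [H2,H4,H4] ; pick H4
  Q 165.101.168.52: descend 10100101011001011 ; hops seen [H2] ; pick H2
  Q 253.4.35.0: descend 1 ; hops seen [∅] ; pick no-route
  add 165.101.0.0/16 -> H3 at depth 16
  Q 165.101.232.52: descend 10100101011001011110100000110100 ; hops seen [H2,H3,H4,H4] ; pick H4
  Q 165.100.232.52: descend 101001010110010 ; hops seen [H2] ; pick H2
  Q 242.58.33.115: descend 1 ; hops seen [∅] ; pick no-route
  - 165.101.232.52/32 clear@32
  Q 165.101.9.186: descend 1010010101100101 ; hops seen [H2,H3] ; pick H3
  Q 165.101.232.52: descend 10100101011001011110100000110100 ; hops seen [H2,H3,H4] ; pick H4
  Q 24.88.215.0: descend 00 ; hops seen [∅] ; pick no-route
  Q 165.101.232.52: descend 10100101011001011110100000110100 ; hops seen [H2,H3,H4] ; pick H4
  - 57.208.0.0/12 clear@12
  Q 165.101.0.3: descend 1010010101100101 ; hops seen [H2,H3] ; pick H3
  add 85.64.0.0/10 -> H0 at depth 10
  add 64.0.0.0/2 -> H3 at depth 2
  Q 165.101.12.244: descend 1010010101100101 ; hops seen [H2,H3] ; pick H3
  Q 85.79.0.84: descend 0101010101 ; hops seen [H3,H0] ; pick H0
  Q 165.96.0.115: descend 1010010101100 ; hops seen [H2] ; pick H2
  add 85.95.178.0/24 -> H1 at depth 24
  Q 165.101.232.52: descend 10100101011001011110100000110100 ; hops seen [H2,H3,H4] ; pick H4
  add 48.0.0.0/4 -> H2 at depth 4
  - 64.0.0.0/2 clear@2
  add 103.49.0.0/20 -> H2 at depth 20
  Q 165.96.2.146: descend 1010010101100 ; hops seen [H2] ; pick H2
  Q 85.64.89.31: descend 01010101010 ; hops seen [H0] ; pick H0
  add 165.101.0.0/16 -> H4 at depth 16
  add 57.0.0.0/8 -> H2 at depth 8
  Q 48.167.136.122: descend 0011 ; hops seen [H2] ; pick H2
  - 57.0.0.0/8 clear@8
  Q 85.95.178.3: descend 010101010101111110110010 ; hops seen [H0,H1] ; pick H1
  add 57.219.19.0/24 -> H3 at depth 24
  add 96.0.0.0/5 -> H1 at depth 5

== LOOKUPS ==
["H4","H2","no-route","H4","H2","no-route","H3","H4","no-route","H4","H3","H3","H0","H2","H4","H2","H0","H2","H1"]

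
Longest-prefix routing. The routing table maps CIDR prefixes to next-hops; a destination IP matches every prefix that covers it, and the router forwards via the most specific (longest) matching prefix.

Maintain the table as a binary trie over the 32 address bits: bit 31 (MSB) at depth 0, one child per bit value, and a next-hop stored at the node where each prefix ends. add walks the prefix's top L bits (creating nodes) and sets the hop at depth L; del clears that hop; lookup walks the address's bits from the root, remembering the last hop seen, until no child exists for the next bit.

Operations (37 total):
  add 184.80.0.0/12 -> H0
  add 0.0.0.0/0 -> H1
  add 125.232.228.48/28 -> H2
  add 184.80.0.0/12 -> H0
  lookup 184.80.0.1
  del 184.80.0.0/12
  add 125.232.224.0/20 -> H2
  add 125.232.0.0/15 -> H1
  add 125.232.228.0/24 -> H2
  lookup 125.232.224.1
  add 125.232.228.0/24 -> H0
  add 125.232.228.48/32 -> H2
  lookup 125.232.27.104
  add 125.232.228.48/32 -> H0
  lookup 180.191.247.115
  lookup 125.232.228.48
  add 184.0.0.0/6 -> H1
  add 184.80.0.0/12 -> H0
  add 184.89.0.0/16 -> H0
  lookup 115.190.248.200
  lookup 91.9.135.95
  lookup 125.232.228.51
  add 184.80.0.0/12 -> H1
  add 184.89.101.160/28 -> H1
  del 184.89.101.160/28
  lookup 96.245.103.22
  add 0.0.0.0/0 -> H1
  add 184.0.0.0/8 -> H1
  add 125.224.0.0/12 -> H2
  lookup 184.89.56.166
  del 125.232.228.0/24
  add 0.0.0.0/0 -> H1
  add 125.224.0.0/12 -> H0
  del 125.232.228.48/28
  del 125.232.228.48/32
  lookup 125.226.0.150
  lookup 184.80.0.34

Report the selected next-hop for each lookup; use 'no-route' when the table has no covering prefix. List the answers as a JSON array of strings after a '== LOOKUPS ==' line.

Apply in order:
  + 184.80.0.0/12 (H0) depth=12
  + 0.0.0.0/0 (H1) depth=0
  + 125.232.228.48/28 (H2) depth=28
  + 184.80.0.0/12 (H0) depth=12
  lookup 184.80.0.1: bits 101110000101 walk d0:H1→d1:-→d2:-→d3:-→d4:-→d5:-→d6:-→d7:-→d8:-→d9:-→d10:-→d11:-→d12:H0 -> H0
  - 184.80.0.0/12 clear@12
  + 125.232.224.0/20 (H2) depth=20
  + 125.232.0.0/15 (H1) depth=15
  + 125.232.228.0/24 (H2) depth=24
  lookup 125.232.224.1: bits 011111011110100011100 walk d0:H1→d1:-→d2:-→d3:-→d4:-→d5:-→d6:-→d7:-→d8:-→d9:-→d10:-→d11:-→d12:-→d13:-→d14:-→d15:H1→d16:-→d17:-→d18:-→d19:-→d20:H2→d21:- -> H2
  + 125.232.228.0/24 (H0) depth=24
  + 125.232.228.48/32 (H2) depth=32
  lookup 125.232.27.104: bits 0111110111101000 walk d0:H1→d1:-→d2:-→d3:-→d4:-→d5:-→d6:-→d7:-→d8:-→d9:-→d10:-→d11:-→d12:-→d13:-→d14:-→d15:H1→d16:- -> H1
  + 125.232.228.48/32 (H0) depth=32
  lookup 180.191.247.115: bits 1011 walk d0:H1→d1:-→d2:-→d3:-→d4:- -> H1
  lookup 125.232.228.48: bits 01111101111010001110010000110000 walk d0:H1→d1:-→d2:-→d3:-→d4:-→d5:-→d6:-→d7:-→d8:-→d9:-→d10:-→d11:-→d12:-→d13:-→d14:-→d15:H1→d16:-→d17:-→d18:-→d19:-→d20:H2→d21:-→d22:-→d23:-→d24:H0→d25:-→d26:-→d27:-→d28:H2→d29:-→d30:-→d31:-→d32:H0 -> H0
  + 184.0.0.0/6 (H1) depth=6
  + 184.80.0.0/12 (H0) depth=12
  + 184.89.0.0/16 (H0) depth=16
  lookup 115.190.248.200: bits 0111 walk d0:H1→d1:-→d2:-→d3:-→d4:- -> H1
  lookup 91.9.135.95: bits 01 walk d0:H1→d1:-→d2:- -> H1
  lookup 125.232.228.51: bits 011111011110100011100100001100 walk d0:H1→d1:-→d2:-→d3:-→d4:-→d5:-→d6:-→d7:-→d8:-→d9:-→d10:-→d11:-→d12:-→d13:-→d14:-→d15:H1→d16:-→d17:-→d18:-→d19:-→d20:H2→d21:-→d22:-→d23:-→d24:H0→d25:-→d26:-→d27:-→d28:H2→d29:-→d30:- -> H2
  + 184.80.0.0/12 (H1) depth=12
  + 184.89.101.160/28 (H1) depth=28
  - 184.89.101.160/28 clear@28
  lookup 96.245.103.22: bits 011 walk d0:H1→d1:-→d2:-→d3:- -> H1
  + 0.0.0.0/0 (H1) depth=0
  + 184.0.0.0/8 (H1) depth=8
  + 125.224.0.0/12 (H2) depth=12
  lookup 184.89.56.166: bits 10111000010110010 walk d0:H1→d1:-→d2:-→d3:-→d4:-→d5:-→d6:H1→d7:-→d8:H1→d9:-→d10:-→d11:-→d12:H1→d13:-→d14:-→d15:-→d16:H0→d17:- -> H0
  - 125.232.228.0/24 clear@24
  + 0.0.0.0/0 (H1) depth=0
  + 125.224.0.0/12 (H0) depth=12
  - 125.232.228.48/28 clear@28
  - 125.232.228.48/32 clear@32
  lookup 125.226.0.150: bits 011111011110 walk d0:H1→d1:-→d2:-→d3:-→d4:-→d5:-→d6:-→d7:-→d8:-→d9:-→d10:-→d11:-→d12:H0 -> H0
  lookup 184.80.0.34: bits 101110000101 walk d0:H1→d1:-→d2:-→d3:-→d4:-→d5:-→d6:H1→d7:-→d8:H1→d9:-→d10:-→d11:-→d12:H1 -> H1

== LOOKUPS ==
["H0","H2","H1","H1","H0","H1","H1","H2","H1","H0","H0","H1"]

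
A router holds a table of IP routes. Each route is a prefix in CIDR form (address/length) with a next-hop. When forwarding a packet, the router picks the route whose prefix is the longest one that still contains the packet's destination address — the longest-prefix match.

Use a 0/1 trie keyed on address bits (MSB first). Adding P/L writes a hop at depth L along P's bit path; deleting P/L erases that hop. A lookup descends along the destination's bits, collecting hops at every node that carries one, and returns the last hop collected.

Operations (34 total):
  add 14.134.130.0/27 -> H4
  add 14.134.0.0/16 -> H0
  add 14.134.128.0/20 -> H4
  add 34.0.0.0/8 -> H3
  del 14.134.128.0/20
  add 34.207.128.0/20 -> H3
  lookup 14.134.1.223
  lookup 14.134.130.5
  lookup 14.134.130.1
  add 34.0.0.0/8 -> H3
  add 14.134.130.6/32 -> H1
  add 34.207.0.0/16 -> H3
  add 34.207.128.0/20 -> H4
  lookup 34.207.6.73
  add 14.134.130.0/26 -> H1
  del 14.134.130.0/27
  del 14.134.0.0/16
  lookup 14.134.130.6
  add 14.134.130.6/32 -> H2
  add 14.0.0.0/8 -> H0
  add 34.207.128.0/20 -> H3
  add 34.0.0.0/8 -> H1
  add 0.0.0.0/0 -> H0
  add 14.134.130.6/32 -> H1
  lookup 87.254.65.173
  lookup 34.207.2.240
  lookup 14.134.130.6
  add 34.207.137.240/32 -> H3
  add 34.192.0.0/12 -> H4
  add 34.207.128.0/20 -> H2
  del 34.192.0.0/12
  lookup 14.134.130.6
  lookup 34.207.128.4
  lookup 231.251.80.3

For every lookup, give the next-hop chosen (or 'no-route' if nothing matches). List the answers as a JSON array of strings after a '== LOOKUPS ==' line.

Apply in order:
  + 14.134.130.0/27 (H4) depth=27
  + 14.134.0.0/16 (H0) depth=16
  + 14.134.128.0/20 (H4) depth=20
  + 34.0.0.0/8 (H3) depth=8
  - 14.134.128.0/20 clear@20
  + 34.207.128.0/20 (H3) depth=20
  lookup 14.134.1.223: bits 0000111010000110 walk d0:-→d1:-→d2:-→d3:-→d4:-→d5:-→d6:-→d7:-→d8:-→d9:-→d10:-→d11:-→d12:-→d13:-→d14:-→d15:-→d16:H0 -> H0
  lookup 14.134.130.5: bits 000011101000011010000010000 walk d0:-→d1:-→d2:-→d3:-→d4:-→d5:-→d6:-→d7:-→d8:-→d9:-→d10:-→d11:-→d12:-→d13:-→d14:-→d15:-→d16:H0→d17:-→d18:-→d19:-→d20:-→d21:-→d22:-→d23:-→d24:-→d25:-→d26:-→d27:H4 -> H4
  lookup 14.134.130.1: bits 000011101000011010000010000 walk d0:-→d1:-→d2:-→d3:-→d4:-→d5:-→d6:-→d7:-→d8:-→d9:-→d10:-→d11:-→d12:-→d13:-→d14:-→d15:-→d16:H0→d17:-→d18:-→d19:-→d20:-→d21:-→d22:-→d23:-→d24:-→d25:-→d26:-→d27:H4 -> H4
  + 34.0.0.0/8 (H3) depth=8
  + 14.134.130.6/32 (H1) depth=32
  + 34.207.0.0/16 (H3) depth=16
  + 34.207.128.0/20 (H4) depth=20
  lookup 34.207.6.73: bits 0010001011001111 walk d0:-→d1:-→d2:-→d3:-→d4:-→d5:-→d6:-→d7:-→d8:H3→d9:-→d10:-→d11:-→d12:-→d13:-→d14:-→d15:-→d16:H3 -> H3
  + 14.134.130.0/26 (H1) depth=26
  - 14.134.130.0/27 clear@27
  - 14.134.0.0/16 clear@16
  lookup 14.134.130.6: bits 00001110100001101000001000000110 walk d0:-→d1:-→d2:-→d3:-→d4:-→d5:-→d6:-→d7:-→d8:-→d9:-→d10:-→d11:-→d12:-→d13:-→d14:-→d15:-→d16:-→d17:-→d18:-→d19:-→d20:-→d21:-→d22:-→d23:-→d24:-→d25:-→d26:H1→d27:-→d28:-→d29:-→d30:-→d31:-→d32:H1 -> H1
  + 14.134.130.6/32 (H2) depth=32
  + 14.0.0.0/8 (H0) depth=8
  + 34.207.128.0/20 (H3) depth=20
  + 34.0.0.0/8 (H1) depth=8
  + 0.0.0.0/0 (H0) depth=0
  + 14.134.130.6/32 (H1) depth=32
  lookup 87.254.65.173: bits 0 walk d0:H0→d1:- -> H0
  lookup 34.207.2.240: bits 0010001011001111 walk d0:H0→d1:-→d2:-→d3:-→d4:-→d5:-→d6:-→d7:-→d8:H1→d9:-→d10:-→d11:-→d12:-→d13:-→d14:-→d15:-→d16:H3 -> H3
  lookup 14.134.130.6: bits 00001110100001101000001000000110 walk d0:H0→d1:-→d2:-→d3:-→d4:-→d5:-→d6:-→d7:-→d8:H0→d9:-→d10:-→d11:-→d12:-→d13:-→d14:-→d15:-→d16:-→d17:-→d18:-→d19:-→d20:-→d21:-→d22:-→d23:-→d24:-→d25:-→d26:H1→d27:-→d28:-→d29:-→d30:-→d31:-→d32:H1 -> H1
  + 34.207.137.240/32 (H3) depth=32
  + 34.192.0.0/12 (H4) depth=12
  + 34.207.128.0/20 (H2) depth=20
  - 34.192.0.0/12 clear@12
  lookup 14.134.130.6: bits 00001110100001101000001000000110 walk d0:H0→d1:-→d2:-→d3:-→d4:-→d5:-→d6:-→d7:-→d8:H0→d9:-→d10:-→d11:-→d12:-→d13:-→d14:-→d15:-→d16:-→d17:-→d18:-→d19:-→d20:-→d21:-→d22:-→d23:-→d24:-→d25:-→d26:H1→d27:-→d28:-→d29:-→d30:-→d31:-→d32:H1 -> H1
  lookup 34.207.128.4: bits 00100010110011111000 walk d0:H0→d1:-→d2:-→d3:-→d4:-→d5:-→d6:-→d7:-→d8:H1→d9:-→d10:-→d11:-→d12:-→d13:-→d14:-→d15:-→d16:H3→d17:-→d18:-→d19:-→d20:H2 -> H2
  lookup 231.251.80.3: bits ε walk d0:H0 -> H0

== LOOKUPS ==
["H0","H4","H4","H3","H1","H0","H3","H1","H1","H2","H0"]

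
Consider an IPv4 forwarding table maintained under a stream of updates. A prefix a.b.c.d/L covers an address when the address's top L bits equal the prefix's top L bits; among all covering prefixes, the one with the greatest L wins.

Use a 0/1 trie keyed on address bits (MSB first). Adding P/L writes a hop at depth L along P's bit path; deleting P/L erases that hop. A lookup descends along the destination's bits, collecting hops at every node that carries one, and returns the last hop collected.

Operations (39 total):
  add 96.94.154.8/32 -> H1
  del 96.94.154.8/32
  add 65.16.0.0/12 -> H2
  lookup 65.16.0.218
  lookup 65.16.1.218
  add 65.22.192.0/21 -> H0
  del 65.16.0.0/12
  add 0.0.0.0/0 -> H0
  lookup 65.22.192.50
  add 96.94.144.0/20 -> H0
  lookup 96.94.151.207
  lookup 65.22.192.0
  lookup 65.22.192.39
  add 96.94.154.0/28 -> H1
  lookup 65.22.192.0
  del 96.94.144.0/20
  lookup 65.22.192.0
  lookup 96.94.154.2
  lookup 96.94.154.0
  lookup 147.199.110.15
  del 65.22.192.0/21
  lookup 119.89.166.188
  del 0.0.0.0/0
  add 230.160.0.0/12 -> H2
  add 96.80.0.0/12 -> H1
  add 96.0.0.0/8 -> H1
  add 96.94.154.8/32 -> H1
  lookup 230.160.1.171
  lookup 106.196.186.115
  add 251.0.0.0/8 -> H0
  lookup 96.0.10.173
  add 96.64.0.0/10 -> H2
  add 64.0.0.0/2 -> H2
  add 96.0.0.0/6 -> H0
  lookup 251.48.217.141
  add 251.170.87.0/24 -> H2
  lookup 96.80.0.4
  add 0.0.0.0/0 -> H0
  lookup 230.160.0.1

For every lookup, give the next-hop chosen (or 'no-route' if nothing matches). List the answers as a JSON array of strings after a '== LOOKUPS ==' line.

Process each operation:
  + 96.94.154.8/32 (H1) depth=32
  - 96.94.154.8/32 clear@32
  + 65.16.0.0/12 (H2) depth=12
  Q 65.16.0.218: descend 010000010001 ; hops seen [H2] ; pick H2
  Q 65.16.1.218: descend 010000010001 ; hops seen [H2] ; pick H2
  + 65.22.192.0/21 (H0) depth=21
  - 65.16.0.0/12 clear@12
  + 0.0.0.0/0 (H0) depth=0
  Q 65.22.192.50: descend 010000010001011011000 ; hops seen [H0,H0] ; pick H0
  + 96.94.144.0/20 (H0) depth=20
  Q 96.94.151.207: descend 01100000010111101001 ; hops seen [H0,H0] ; pick H0
  Q 65.22.192.0: descend 010000010001011011000 ; hops seen [H0,H0] ; pick H0
  Q 65.22.192.39: descend 010000010001011011000 ; hops seen [H0,H0] ; pick H0
  + 96.94.154.0/28 (H1) depth=28
  Q 65.22.192.0: descend 010000010001011011000 ; hops seen [H0,H0] ; pick H0
  - 96.94.144.0/20 clear@20
  Q 65.22.192.0: descend 010000010001011011000 ; hops seen [H0,H0] ; pick H0
  Q 96.94.154.2: descend 0110000001011110100110100000 ; hops seen [H0,H1] ; pick H1
  Q 96.94.154.0: descend 0110000001011110100110100000 ; hops seen [H0,H1] ; pick H1
  Q 147.199.110.15: descend ε ; hops seen [H0] ; pick H0
  - 65.22.192.0/21 clear@21
  Q 119.89.166.188: descend 011 ; hops seen [H0] ; pick H0
  - 0.0.0.0/0 clear@0
  + 230.160.0.0/12 (H2) depth=12
  + 96.80.0.0/12 (H1) depth=12
  + 96.0.0.0/8 (H1) depth=8
  + 96.94.154.8/32 (H1) depth=32
  Q 230.160.1.171: descend 111001101010 ; hops seen [H2] ; pick H2
  Q 106.196.186.115: descend 0110 ; hops seen [∅] ; pick no-route
  + 251.0.0.0/8 (H0) depth=8
  Q 96.0.10.173: descend 011000000 ; hops seen [H1] ; pick H1
  + 96.64.0.0/10 (H2) depth=10
  + 64.0.0.0/2 (H2) depth=2
  + 96.0.0.0/6 (H0) depth=6
  Q 251.48.217.141: descend 11111011 ; hops seen [H0] ; pick H0
  + 251.170.87.0/24 (H2) depth=24
  Q 96.80.0.4: descend 011000000101 ; hops seen [H2,H0,H1,H2,H1] ; pick H1
  + 0.0.0.0/0 (H0) depth=0
  Q 230.160.0.1: descend 111001101010 ; hops seen [H0,H2] ; pick H2

== LOOKUPS ==
["H2","H2","H0","H0","H0","H0","H0","H0","H1","H1","H0","H0","H2","no-route","H1","H0","H1","H2"]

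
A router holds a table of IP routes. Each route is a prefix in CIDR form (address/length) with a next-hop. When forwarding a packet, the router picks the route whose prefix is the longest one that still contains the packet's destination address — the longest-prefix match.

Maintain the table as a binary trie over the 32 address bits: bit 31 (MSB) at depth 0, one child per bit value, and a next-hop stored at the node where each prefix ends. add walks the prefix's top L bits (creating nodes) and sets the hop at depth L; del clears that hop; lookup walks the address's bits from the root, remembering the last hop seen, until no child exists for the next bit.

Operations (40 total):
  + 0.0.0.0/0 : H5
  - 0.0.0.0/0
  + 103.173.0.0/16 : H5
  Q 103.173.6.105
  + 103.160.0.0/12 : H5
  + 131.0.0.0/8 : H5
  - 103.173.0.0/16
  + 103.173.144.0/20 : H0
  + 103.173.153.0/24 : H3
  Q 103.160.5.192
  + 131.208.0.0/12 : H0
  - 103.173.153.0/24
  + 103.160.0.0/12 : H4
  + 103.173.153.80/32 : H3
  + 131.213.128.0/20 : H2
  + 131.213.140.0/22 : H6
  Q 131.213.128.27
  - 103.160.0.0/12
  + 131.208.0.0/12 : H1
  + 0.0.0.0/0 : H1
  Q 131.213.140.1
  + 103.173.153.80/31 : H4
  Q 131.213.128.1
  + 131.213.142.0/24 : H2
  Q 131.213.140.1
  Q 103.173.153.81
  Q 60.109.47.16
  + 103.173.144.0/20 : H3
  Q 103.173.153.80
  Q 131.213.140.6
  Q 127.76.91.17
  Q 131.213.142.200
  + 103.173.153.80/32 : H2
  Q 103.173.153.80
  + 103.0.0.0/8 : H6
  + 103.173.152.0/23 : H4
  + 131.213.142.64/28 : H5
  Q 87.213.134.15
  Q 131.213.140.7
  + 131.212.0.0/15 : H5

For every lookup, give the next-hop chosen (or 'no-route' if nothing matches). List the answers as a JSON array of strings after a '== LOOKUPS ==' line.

Process each operation:
  add 0.0.0.0/0 -> H5 at depth 0
  - 0.0.0.0/0 clear@0
  add 103.173.0.0/16 -> H5 at depth 16
  Q 103.173.6.105: descend 0110011110101101 ; hops seen [H5] ; pick H5
  add 103.160.0.0/12 -> H5 at depth 12
  add 131.0.0.0/8 -> H5 at depth 8
  - 103.173.0.0/16 clear@16
  add 103.173.144.0/20 -> H0 at depth 20
  add 103.173.153.0/24 -> H3 at depth 24
  Q 103.160.5.192: descend 011001111010 ; hops seen [H5] ; pick H5
  add 131.208.0.0/12 -> H0 at depth 12
  - 103.173.153.0/24 clear@24
  add 103.160.0.0/12 -> H4 at depth 12
  add 103.173.153.80/32 -> H3 at depth 32
  add 131.213.128.0/20 -> H2 at depth 20
  add 131.213.140.0/22 -> H6 at depth 22
  Q 131.213.128.27: descend 10000011110101011000 ; hops seen [H5,H0,H2] ; pick H2
  - 103.160.0.0/12 clear@12
  add 131.208.0.0/12 -> H1 at depth 12
  add 0.0.0.0/0 -> H1 at depth 0
  Q 131.213.140.1: descend 1000001111010101100011 ; hops seen [H1,H5,H1,H2,H6] ; pick H6
  add 103.173.153.80/31 -> H4 at depth 31
  Q 131.213.128.1: descend 10000011110101011000 ; hops seen [H1,H5,H1,H2] ; pick H2
  add 131.213.142.0/24 -> H2 at depth 24
  Q 131.213.140.1: descend 1000001111010101100011 ; hops seen [H1,H5,H1,H2,H6] ; pick H6
  Q 103.173.153.81: descend 0110011110101101100110010101000 ; hops seen [H1,H0,H4] ; pick H4
  Q 60.109.47.16: descend 0 ; hops seen [H1] ; pick H1
  add 103.173.144.0/20 -> H3 at depth 20
  Q 103.173.153.80: descend 01100111101011011001100101010000 ; hops seen [H1,H3,H4,H3] ; pick H3
  Q 131.213.140.6: descend 1000001111010101100011 ; hops seen [H1,H5,H1,H2,H6] ; pick H6
  Q 127.76.91.17: descend 011 ; hops seen [H1] ; pick H1
  Q 131.213.142.200: descend 100000111101010110001110 ; hops seen [H1,H5,H1,H2,H6,H2] ; pick H2
  add 103.173.153.80/32 -> H2 at depth 32
  Q 103.173.153.80: descend 01100111101011011001100101010000 ; hops seen [H1,H3,H4,H2] ; pick H2
  add 103.0.0.0/8 -> H6 at depth 8
  add 103.173.152.0/23 -> H4 at depth 23
  add 131.213.142.64/28 -> H5 at depth 28
  Q 87.213.134.15: descend 01 ; hops seen [H1] ; pick H1
  Q 131.213.140.7: descend 1000001111010101100011 ; hops seen [H1,H5,H1,H2,H6] ; pick H6
  add 131.212.0.0/15 -> H5 at depth 15

== LOOKUPS ==
["H5","H5","H2","H6","H2","H6","H4","H1","H3","H6","H1","H2","H2","H1","H6"]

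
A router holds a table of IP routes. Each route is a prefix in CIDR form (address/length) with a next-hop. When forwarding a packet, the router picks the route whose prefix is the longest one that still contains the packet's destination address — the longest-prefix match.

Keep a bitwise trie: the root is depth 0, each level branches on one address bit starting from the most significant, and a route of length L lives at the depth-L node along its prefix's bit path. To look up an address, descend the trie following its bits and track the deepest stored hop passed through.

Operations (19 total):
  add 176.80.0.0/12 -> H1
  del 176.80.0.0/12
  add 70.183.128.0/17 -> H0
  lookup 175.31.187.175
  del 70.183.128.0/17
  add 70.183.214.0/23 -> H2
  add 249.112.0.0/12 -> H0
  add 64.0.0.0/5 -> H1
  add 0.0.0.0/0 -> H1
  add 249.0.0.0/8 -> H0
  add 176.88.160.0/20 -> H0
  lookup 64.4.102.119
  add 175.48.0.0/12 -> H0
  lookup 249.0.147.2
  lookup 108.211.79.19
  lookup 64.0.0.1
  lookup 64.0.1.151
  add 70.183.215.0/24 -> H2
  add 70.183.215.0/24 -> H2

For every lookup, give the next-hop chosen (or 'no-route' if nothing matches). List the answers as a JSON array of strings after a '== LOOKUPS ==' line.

Process each operation:
  + 176.80.0.0/12 (H1) depth=12
  del 176.80.0.0/12 (clear depth 12)
  + 70.183.128.0/17 (H0) depth=17
  Q 175.31.187.175: descend 101 ; hops seen [∅] ; pick no-route
  del 70.183.128.0/17 (clear depth 17)
  + 70.183.214.0/23 (H2) depth=23
  + 249.112.0.0/12 (H0) depth=12
  + 64.0.0.0/5 (H1) depth=5
  + 0.0.0.0/0 (H1) depth=0
  + 249.0.0.0/8 (H0) depth=8
  + 176.88.160.0/20 (H0) depth=20
  Q 64.4.102.119: descend 01000 ; hops seen [H1,H1] ; pick H1
  + 175.48.0.0/12 (H0) depth=12
  Q 249.0.147.2: descend 111110010 ; hops seen [H1,H0] ; pick H0
  Q 108.211.79.19: descend 01 ; hops seen [H1] ; pick H1
  Q 64.0.0.1: descend 01000 ; hops seen [H1,H1] ; pick H1
  Q 64.0.1.151: descend 01000 ; hops seen [H1,H1] ; pick H1
  + 70.183.215.0/24 (H2) depth=24
  + 70.183.215.0/24 (H2) depth=24

== LOOKUPS ==
["no-route","H1","H0","H1","H1","H1"]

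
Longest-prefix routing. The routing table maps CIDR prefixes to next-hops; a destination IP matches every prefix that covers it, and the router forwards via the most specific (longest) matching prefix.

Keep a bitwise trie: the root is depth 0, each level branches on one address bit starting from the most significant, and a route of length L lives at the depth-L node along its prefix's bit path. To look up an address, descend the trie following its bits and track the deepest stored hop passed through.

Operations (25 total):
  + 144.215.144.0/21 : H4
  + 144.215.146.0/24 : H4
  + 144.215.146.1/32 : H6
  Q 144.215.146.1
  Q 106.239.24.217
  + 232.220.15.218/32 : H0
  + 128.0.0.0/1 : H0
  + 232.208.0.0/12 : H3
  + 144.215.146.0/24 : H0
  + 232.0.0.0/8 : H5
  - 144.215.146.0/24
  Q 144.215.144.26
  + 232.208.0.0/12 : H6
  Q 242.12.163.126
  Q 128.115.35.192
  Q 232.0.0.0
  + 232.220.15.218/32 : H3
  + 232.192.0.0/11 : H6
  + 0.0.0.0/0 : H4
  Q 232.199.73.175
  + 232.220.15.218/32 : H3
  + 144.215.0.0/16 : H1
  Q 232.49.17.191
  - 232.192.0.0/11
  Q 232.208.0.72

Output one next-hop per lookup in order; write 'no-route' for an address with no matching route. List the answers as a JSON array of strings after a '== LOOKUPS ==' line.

Trace:
  add 144.215.144.0/21 -> H4 at depth 21
  add 144.215.146.0/24 -> H4 at depth 24
  add 144.215.146.1/32 -> H6 at depth 32
  ? 144.215.146.1  path d0:-→d1:-→d2:-→d3:-→d4:-→d5:-→d6:-→d7:-→d8:-→d9:-→d10:-→d11:-→d12:-→d13:-→d14:-→d15:-→d16:-→d17:-→d18:-→d19:-→d20:-→d21:H4→d22:-→d23:-→d24:H4→d25:-→d26:-→d27:-→d28:-→d29:-→d30:-→d31:-→d32:H6  best=H6
  ? 106.239.24.217  path d0:-  best=no-route
  add 232.220.15.218/32 -> H0 at depth 32
  add 128.0.0.0/1 -> H0 at depth 1
  add 232.208.0.0/12 -> H3 at depth 12
  add 144.215.146.0/24 -> H0 at depth 24
  add 232.0.0.0/8 -> H5 at depth 8
  del 144.215.146.0/24 (clear depth 24)
  ? 144.215.144.26  path d0:-→d1:H0→d2:-→d3:-→d4:-→d5:-→d6:-→d7:-→d8:-→d9:-→d10:-→d11:-→d12:-→d13:-→d14:-→d15:-→d16:-→d17:-→d18:-→d19:-→d20:-→d21:H4→d22:-  best=H4
  add 232.208.0.0/12 -> H6 at depth 12
  ? 242.12.163.126  path d0:-→d1:H0→d2:-→d3:-  best=H0
  ? 128.115.35.192  path d0:-→d1:H0→d2:-→d3:-  best=H0
  ? 232.0.0.0  path d0:-→d1:H0→d2:-→d3:-→d4:-→d5:-→d6:-→d7:-→d8:H5  best=H5
  add 232.220.15.218/32 -> H3 at depth 32
  add 232.192.0.0/11 -> H6 at depth 11
  add 0.0.0.0/0 -> H4 at depth 0
  ? 232.199.73.175  path d0:H4→d1:H0→d2:-→d3:-→d4:-→d5:-→d6:-→d7:-→d8:H5→d9:-→d10:-→d11:H6  best=H6
  add 232.220.15.218/32 -> H3 at depth 32
  add 144.215.0.0/16 -> H1 at depth 16
  ? 232.49.17.191  path d0:H4→d1:H0→d2:-→d3:-→d4:-→d5:-→d6:-→d7:-→d8:H5  best=H5
  del 232.192.0.0/11 (clear depth 11)
  ? 232.208.0.72  path d0:H4→d1:H0→d2:-→d3:-→d4:-→d5:-→d6:-→d7:-→d8:H5→d9:-→d10:-→d11:-→d12:H6  best=H6

== LOOKUPS ==
["H6","no-route","H4","H0","H0","H5","H6","H5","H6"]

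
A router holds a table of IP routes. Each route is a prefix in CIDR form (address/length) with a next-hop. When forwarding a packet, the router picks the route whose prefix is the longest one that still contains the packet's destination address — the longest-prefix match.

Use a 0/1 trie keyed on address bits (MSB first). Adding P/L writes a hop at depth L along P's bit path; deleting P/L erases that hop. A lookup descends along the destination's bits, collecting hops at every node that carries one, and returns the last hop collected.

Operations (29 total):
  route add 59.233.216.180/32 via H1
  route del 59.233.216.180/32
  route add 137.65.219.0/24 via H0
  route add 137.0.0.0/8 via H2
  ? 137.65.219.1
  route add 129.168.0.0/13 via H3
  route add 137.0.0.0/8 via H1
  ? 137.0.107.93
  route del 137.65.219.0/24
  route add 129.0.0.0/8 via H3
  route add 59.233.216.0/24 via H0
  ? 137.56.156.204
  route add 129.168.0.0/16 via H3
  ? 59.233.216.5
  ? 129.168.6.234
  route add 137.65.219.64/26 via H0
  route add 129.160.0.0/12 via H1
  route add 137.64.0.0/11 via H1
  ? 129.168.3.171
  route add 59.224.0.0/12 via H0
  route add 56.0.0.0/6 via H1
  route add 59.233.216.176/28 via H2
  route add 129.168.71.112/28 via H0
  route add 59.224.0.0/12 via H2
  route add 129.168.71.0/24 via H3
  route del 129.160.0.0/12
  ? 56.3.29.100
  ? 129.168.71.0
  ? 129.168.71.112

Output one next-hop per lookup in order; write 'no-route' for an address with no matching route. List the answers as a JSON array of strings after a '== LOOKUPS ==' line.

Apply in order:
  + 59.233.216.180/32 (H1) depth=32
  - 59.233.216.180/32 clear@32
  + 137.65.219.0/24 (H0) depth=24
  + 137.0.0.0/8 (H2) depth=8
  Q 137.65.219.1: descend 100010010100000111011011 ; hops seen [H2,H0] ; pick H0
  + 129.168.0.0/13 (H3) depth=13
  + 137.0.0.0/8 (H1) depth=8
  Q 137.0.107.93: descend 100010010 ; hops seen [H1] ; pick H1
  - 137.65.219.0/24 clear@24
  + 129.0.0.0/8 (H3) depth=8
  + 59.233.216.0/24 (H0) depth=24
  Q 137.56.156.204: descend 100010010 ; hops seen [H1] ; pick H1
  + 129.168.0.0/16 (H3) depth=16
  Q 59.233.216.5: descend 001110111110100111011000 ; hops seen [H0] ; pick H0
  Q 129.168.6.234: descend 1000000110101000 ; hops seen [H3,H3,H3] ; pick H3
  + 137.65.219.64/26 (H0) depth=26
  + 129.160.0.0/12 (H1) depth=12
  + 137.64.0.0/11 (H1) depth=11
  Q 129.168.3.171: descend 1000000110101000 ; hops seen [H3,H1,H3,H3] ; pick H3
  + 59.224.0.0/12 (H0) depth=12
  + 56.0.0.0/6 (H1) depth=6
  + 59.233.216.176/28 (H2) depth=28
  + 129.168.71.112/28 (H0) depth=28
  + 59.224.0.0/12 (H2) depth=12
  + 129.168.71.0/24 (H3) depth=24
  - 129.160.0.0/12 clear@12
  Q 56.3.29.100: descend 001110 ; hops seen [H1] ; pick H1
  Q 129.168.71.0: descend 1000000110101000010001110 ; hops seen [H3,H3,H3,H3] ; pick H3
  Q 129.168.71.112: descend 1000000110101000010001110111 ; hops seen [H3,H3,H3,H3,H0] ; pick H0

== LOOKUPS ==
["H0","H1","H1","H0","H3","H3","H1","H3","H0"]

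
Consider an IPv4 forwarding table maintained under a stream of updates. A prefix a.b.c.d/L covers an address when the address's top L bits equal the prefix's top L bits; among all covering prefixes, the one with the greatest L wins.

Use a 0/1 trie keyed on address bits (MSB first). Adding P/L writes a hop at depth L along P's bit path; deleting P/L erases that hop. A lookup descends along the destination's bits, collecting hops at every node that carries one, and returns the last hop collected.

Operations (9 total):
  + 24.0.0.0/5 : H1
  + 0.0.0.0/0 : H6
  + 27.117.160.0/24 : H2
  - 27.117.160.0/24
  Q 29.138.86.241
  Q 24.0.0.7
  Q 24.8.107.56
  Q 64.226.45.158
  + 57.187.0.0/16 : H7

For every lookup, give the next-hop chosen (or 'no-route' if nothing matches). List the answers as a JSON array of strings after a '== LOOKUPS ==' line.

Process each operation:
  + 24.0.0.0/5 (H1) depth=5
  + 0.0.0.0/0 (H6) depth=0
  + 27.117.160.0/24 (H2) depth=24
  del 27.117.160.0/24 (clear depth 24)
  ? 29.138.86.241  path d0:H6→d1:-→d2:-→d3:-→d4:-→d5:H1  best=H1
  ? 24.0.0.7  path d0:H6→d1:-→d2:-→d3:-→d4:-→d5:H1→d6:-  best=H1
  ? 24.8.107.56  path d0:H6→d1:-→d2:-→d3:-→d4:-→d5:H1→d6:-  best=H1
  ? 64.226.45.158  path d0:H6→d1:-  best=H6
  + 57.187.0.0/16 (H7) depth=16

== LOOKUPS ==
["H1","H1","H1","H6"]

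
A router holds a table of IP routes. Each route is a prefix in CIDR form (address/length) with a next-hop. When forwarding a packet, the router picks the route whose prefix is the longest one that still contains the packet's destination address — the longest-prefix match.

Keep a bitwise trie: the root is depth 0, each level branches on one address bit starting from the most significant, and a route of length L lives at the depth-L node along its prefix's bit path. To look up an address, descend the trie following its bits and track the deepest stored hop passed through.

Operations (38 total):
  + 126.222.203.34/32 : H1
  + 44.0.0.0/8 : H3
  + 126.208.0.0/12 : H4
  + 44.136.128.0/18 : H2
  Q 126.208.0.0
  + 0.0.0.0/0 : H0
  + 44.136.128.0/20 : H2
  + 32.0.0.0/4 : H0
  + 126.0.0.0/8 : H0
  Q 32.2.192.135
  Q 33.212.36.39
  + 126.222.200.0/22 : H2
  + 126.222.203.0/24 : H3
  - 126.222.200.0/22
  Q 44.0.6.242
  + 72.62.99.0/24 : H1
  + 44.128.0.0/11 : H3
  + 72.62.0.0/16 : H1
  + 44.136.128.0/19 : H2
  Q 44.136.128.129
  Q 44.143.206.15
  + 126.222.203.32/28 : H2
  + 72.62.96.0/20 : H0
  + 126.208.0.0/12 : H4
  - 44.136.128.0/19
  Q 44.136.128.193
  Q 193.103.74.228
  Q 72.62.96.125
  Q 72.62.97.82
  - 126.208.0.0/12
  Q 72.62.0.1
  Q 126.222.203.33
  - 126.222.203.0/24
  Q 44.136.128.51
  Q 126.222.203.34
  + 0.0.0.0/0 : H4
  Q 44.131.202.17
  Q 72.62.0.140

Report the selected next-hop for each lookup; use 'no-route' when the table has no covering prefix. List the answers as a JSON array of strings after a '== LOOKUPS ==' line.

Process each operation:
  + 126.222.203.34/32 (H1) depth=32
  + 44.0.0.0/8 (H3) depth=8
  + 126.208.0.0/12 (H4) depth=12
  + 44.136.128.0/18 (H2) depth=18
  lookup 126.208.0.0: bits 011111101101 walk d0:-→d1:-→d2:-→d3:-→d4:-→d5:-→d6:-→d7:-→d8:-→d9:-→d10:-→d11:-→d12:H4 -> H4
  + 0.0.0.0/0 (H0) depth=0
  + 44.136.128.0/20 (H2) depth=20
  + 32.0.0.0/4 (H0) depth=4
  + 126.0.0.0/8 (H0) depth=8
  lookup 32.2.192.135: bits 0010 walk d0:H0→d1:-→d2:-→d3:-→d4:H0 -> H0
  lookup 33.212.36.39: bits 0010 walk d0:H0→d1:-→d2:-→d3:-→d4:H0 -> H0
  + 126.222.200.0/22 (H2) depth=22
  + 126.222.203.0/24 (H3) depth=24
  del 126.222.200.0/22 (clear depth 22)
  lookup 44.0.6.242: bits 00101100 walk d0:H0→d1:-→d2:-→d3:-→d4:H0→d5:-→d6:-→d7:-→d8:H3 -> H3
  + 72.62.99.0/24 (H1) depth=24
  + 44.128.0.0/11 (H3) depth=11
  + 72.62.0.0/16 (H1) depth=16
  + 44.136.128.0/19 (H2) depth=19
  lookup 44.136.128.129: bits 00101100100010001000 walk d0:H0→d1:-→d2:-→d3:-→d4:H0→d5:-→d6:-→d7:-→d8:H3→d9:-→d10:-→d11:H3→d12:-→d13:-→d14:-→d15:-→d16:-→d17:-→d18:H2→d19:H2→d20:H2 -> H2
  lookup 44.143.206.15: bits 0010110010001 walk d0:H0→d1:-→d2:-→d3:-→d4:H0→d5:-→d6:-→d7:-→d8:H3→d9:-→d10:-→d11:H3→d12:-→d13:- -> H3
  + 126.222.203.32/28 (H2) depth=28
  + 72.62.96.0/20 (H0) depth=20
  + 126.208.0.0/12 (H4) depth=12
  del 44.136.128.0/19 (clear depth 19)
  lookup 44.136.128.193: bits 00101100100010001000 walk d0:H0→d1:-→d2:-→d3:-→d4:H0→d5:-→d6:-→d7:-→d8:H3→d9:-→d10:-→d11:H3→d12:-→d13:-→d14:-→d15:-→d16:-→d17:-→d18:H2→d19:-→d20:H2 -> H2
  lookup 193.103.74.228: bits ε walk d0:H0 -> H0
  lookup 72.62.96.125: bits 0100100000111110011000 walk d0:H0→d1:-→d2:-→d3:-→d4:-→d5:-→d6:-→d7:-→d8:-→d9:-→d10:-→d11:-→d12:-→d13:-→d14:-→d15:-→d16:H1→d17:-→d18:-→d19:-→d20:H0→d21:-→d22:- -> H0
  lookup 72.62.97.82: bits 0100100000111110011000 walk d0:H0→d1:-→d2:-→d3:-→d4:-→d5:-→d6:-→d7:-→d8:-→d9:-→d10:-→d11:-→d12:-→d13:-→d14:-→d15:-→d16:H1→d17:-→d18:-→d19:-→d20:H0→d21:-→d22:- -> H0
  del 126.208.0.0/12 (clear depth 12)
  lookup 72.62.0.1: bits 01001000001111100 walk d0:H0→d1:-→d2:-→d3:-→d4:-→d5:-→d6:-→d7:-→d8:-→d9:-→d10:-→d11:-→d12:-→d13:-→d14:-→d15:-→d16:H1→d17:- -> H1
  lookup 126.222.203.33: bits 011111101101111011001011001000 walk d0:H0→d1:-→d2:-→d3:-→d4:-→d5:-→d6:-→d7:-→d8:H0→d9:-→d10:-→d11:-→d12:-→d13:-→d14:-→d15:-→d16:-→d17:-→d18:-→d19:-→d20:-→d21:-→d22:-→d23:-→d24:H3→d25:-→d26:-→d27:-→d28:H2→d29:-→d30:- -> H2
  del 126.222.203.0/24 (clear depth 24)
  lookup 44.136.128.51: bits 00101100100010001000 walk d0:H0→d1:-→d2:-→d3:-→d4:H0→d5:-→d6:-→d7:-→d8:H3→d9:-→d10:-→d11:H3→d12:-→d13:-→d14:-→d15:-→d16:-→d17:-→d18:H2→d19:-→d20:H2 -> H2
  lookup 126.222.203.34: bits 01111110110111101100101100100010 walk d0:H0→d1:-→d2:-→d3:-→d4:-→d5:-→d6:-→d7:-→d8:H0→d9:-→d10:-→d11:-→d12:-→d13:-→d14:-→d15:-→d16:-→d17:-→d18:-→d19:-→d20:-→d21:-→d22:-→d23:-→d24:-→d25:-→d26:-→d27:-→d28:H2→d29:-→d30:-→d31:-→d32:H1 -> H1
  + 0.0.0.0/0 (H4) depth=0
  lookup 44.131.202.17: bits 001011001000 walk d0:H4→d1:-→d2:-→d3:-→d4:H0→d5:-→d6:-→d7:-→d8:H3→d9:-→d10:-→d11:H3→d12:- -> H3
  lookup 72.62.0.140: bits 01001000001111100 walk d0:H4→d1:-→d2:-→d3:-→d4:-→d5:-→d6:-→d7:-→d8:-→d9:-→d10:-→d11:-→d12:-→d13:-→d14:-→d15:-→d16:H1→d17:- -> H1

== LOOKUPS ==
["H4","H0","H0","H3","H2","H3","H2","H0","H0","H0","H1","H2","H2","H1","H3","H1"]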